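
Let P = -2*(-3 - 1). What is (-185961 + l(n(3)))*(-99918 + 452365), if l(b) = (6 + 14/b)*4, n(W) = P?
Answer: -65530470710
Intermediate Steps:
P = 8 (P = -2*(-4) = 8)
n(W) = 8
l(b) = 24 + 56/b
(-185961 + l(n(3)))*(-99918 + 452365) = (-185961 + (24 + 56/8))*(-99918 + 452365) = (-185961 + (24 + 56*(1/8)))*352447 = (-185961 + (24 + 7))*352447 = (-185961 + 31)*352447 = -185930*352447 = -65530470710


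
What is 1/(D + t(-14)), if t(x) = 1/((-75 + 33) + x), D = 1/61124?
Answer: -122248/2181 ≈ -56.051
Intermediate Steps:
D = 1/61124 ≈ 1.6360e-5
t(x) = 1/(-42 + x)
1/(D + t(-14)) = 1/(1/61124 + 1/(-42 - 14)) = 1/(1/61124 + 1/(-56)) = 1/(1/61124 - 1/56) = 1/(-2181/122248) = -122248/2181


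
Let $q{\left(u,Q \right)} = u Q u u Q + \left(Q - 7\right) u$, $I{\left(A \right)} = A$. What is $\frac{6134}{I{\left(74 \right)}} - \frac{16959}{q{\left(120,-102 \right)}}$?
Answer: $\frac{18379609586719}{221729886680} \approx 82.892$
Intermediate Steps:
$q{\left(u,Q \right)} = u \left(-7 + Q\right) + Q^{2} u^{3}$ ($q{\left(u,Q \right)} = Q u u u Q + \left(-7 + Q\right) u = Q u^{2} u Q + u \left(-7 + Q\right) = Q u^{3} Q + u \left(-7 + Q\right) = Q^{2} u^{3} + u \left(-7 + Q\right) = u \left(-7 + Q\right) + Q^{2} u^{3}$)
$\frac{6134}{I{\left(74 \right)}} - \frac{16959}{q{\left(120,-102 \right)}} = \frac{6134}{74} - \frac{16959}{120 \left(-7 - 102 + \left(-102\right)^{2} \cdot 120^{2}\right)} = 6134 \cdot \frac{1}{74} - \frac{16959}{120 \left(-7 - 102 + 10404 \cdot 14400\right)} = \frac{3067}{37} - \frac{16959}{120 \left(-7 - 102 + 149817600\right)} = \frac{3067}{37} - \frac{16959}{120 \cdot 149817491} = \frac{3067}{37} - \frac{16959}{17978098920} = \frac{3067}{37} - \frac{5653}{5992699640} = \frac{18379609586719}{221729886680}$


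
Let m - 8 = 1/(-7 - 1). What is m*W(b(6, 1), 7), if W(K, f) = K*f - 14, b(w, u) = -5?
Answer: -3087/8 ≈ -385.88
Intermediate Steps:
W(K, f) = -14 + K*f
m = 63/8 (m = 8 + 1/(-7 - 1) = 8 + 1/(-8) = 8 + 1*(-1/8) = 8 - 1/8 = 63/8 ≈ 7.8750)
m*W(b(6, 1), 7) = 63*(-14 - 5*7)/8 = 63*(-14 - 35)/8 = (63/8)*(-49) = -3087/8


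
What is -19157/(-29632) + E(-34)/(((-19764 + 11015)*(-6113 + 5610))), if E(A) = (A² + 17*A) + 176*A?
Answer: 84144919687/130402935104 ≈ 0.64527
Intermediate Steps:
E(A) = A² + 193*A
-19157/(-29632) + E(-34)/(((-19764 + 11015)*(-6113 + 5610))) = -19157/(-29632) + (-34*(193 - 34))/(((-19764 + 11015)*(-6113 + 5610))) = -19157*(-1/29632) + (-34*159)/((-8749*(-503))) = 19157/29632 - 5406/4400747 = 84144919687/130402935104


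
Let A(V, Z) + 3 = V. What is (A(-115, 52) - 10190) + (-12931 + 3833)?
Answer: -19406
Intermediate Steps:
A(V, Z) = -3 + V
(A(-115, 52) - 10190) + (-12931 + 3833) = ((-3 - 115) - 10190) + (-12931 + 3833) = (-118 - 10190) - 9098 = -10308 - 9098 = -19406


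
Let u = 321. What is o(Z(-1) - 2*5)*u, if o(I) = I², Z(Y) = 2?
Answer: 20544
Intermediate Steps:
o(Z(-1) - 2*5)*u = (2 - 2*5)²*321 = (2 - 10)²*321 = (-8)²*321 = 64*321 = 20544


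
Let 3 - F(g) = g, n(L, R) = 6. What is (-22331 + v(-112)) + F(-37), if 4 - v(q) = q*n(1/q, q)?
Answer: -21615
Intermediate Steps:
F(g) = 3 - g
v(q) = 4 - 6*q (v(q) = 4 - q*6 = 4 - 6*q)
(-22331 + v(-112)) + F(-37) = (-22331 + (4 - 6*(-112))) + (3 - 1*(-37)) = (-22331 + (4 + 672)) + (3 + 37) = (-22331 + 676) + 40 = -21655 + 40 = -21615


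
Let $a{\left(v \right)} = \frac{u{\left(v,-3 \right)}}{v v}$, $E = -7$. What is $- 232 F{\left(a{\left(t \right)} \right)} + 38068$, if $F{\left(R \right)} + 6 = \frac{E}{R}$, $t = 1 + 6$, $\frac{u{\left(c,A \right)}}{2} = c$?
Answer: $45144$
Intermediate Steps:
$u{\left(c,A \right)} = 2 c$
$t = 7$
$a{\left(v \right)} = \frac{2}{v}$ ($a{\left(v \right)} = \frac{2 v}{v v} = \frac{2 v}{v^{2}} = \frac{2}{v}$)
$F{\left(R \right)} = -6 - \frac{7}{R}$
$- 232 F{\left(a{\left(t \right)} \right)} + 38068 = - 232 \left(-6 - \frac{7}{2 \cdot \frac{1}{7}}\right) + 38068 = - 232 \left(-6 - \frac{7}{\frac{2}{7}}\right) + 38068 = - 232 \left(-6 - \frac{49}{2}\right) + 38068 = \left(-232\right) \left(- \frac{61}{2}\right) + 38068 = 7076 + 38068 = 45144$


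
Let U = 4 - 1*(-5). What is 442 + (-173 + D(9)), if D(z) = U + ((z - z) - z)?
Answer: 269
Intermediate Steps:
U = 9 (U = 4 + 5 = 9)
D(z) = 9 - z (D(z) = 9 + ((z - z) - z) = 9 + (0 - z) = 9 - z)
442 + (-173 + D(9)) = 442 + (-173 + (9 - 1*9)) = 442 + (-173 + (9 - 9)) = 442 + (-173 + 0) = 442 - 173 = 269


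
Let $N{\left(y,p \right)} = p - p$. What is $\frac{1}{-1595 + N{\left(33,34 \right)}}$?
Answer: $- \frac{1}{1595} \approx -0.00062696$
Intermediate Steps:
$N{\left(y,p \right)} = 0$
$\frac{1}{-1595 + N{\left(33,34 \right)}} = \frac{1}{-1595 + 0} = \frac{1}{-1595} = - \frac{1}{1595}$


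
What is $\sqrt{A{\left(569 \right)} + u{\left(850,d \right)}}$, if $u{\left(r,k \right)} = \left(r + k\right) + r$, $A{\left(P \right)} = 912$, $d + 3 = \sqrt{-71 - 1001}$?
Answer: $\sqrt{2609 + 4 i \sqrt{67}} \approx 51.079 + 0.3205 i$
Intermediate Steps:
$d = -3 + 4 i \sqrt{67}$ ($d = -3 + \sqrt{-71 - 1001} = -3 + \sqrt{-1072} = -3 + 4 i \sqrt{67} \approx -3.0 + 32.741 i$)
$u{\left(r,k \right)} = k + 2 r$ ($u{\left(r,k \right)} = \left(k + r\right) + r = k + 2 r$)
$\sqrt{A{\left(569 \right)} + u{\left(850,d \right)}} = \sqrt{912 + \left(\left(-3 + 4 i \sqrt{67}\right) + 2 \cdot 850\right)} = \sqrt{912 + \left(\left(-3 + 4 i \sqrt{67}\right) + 1700\right)} = \sqrt{912 + \left(1697 + 4 i \sqrt{67}\right)} = \sqrt{2609 + 4 i \sqrt{67}}$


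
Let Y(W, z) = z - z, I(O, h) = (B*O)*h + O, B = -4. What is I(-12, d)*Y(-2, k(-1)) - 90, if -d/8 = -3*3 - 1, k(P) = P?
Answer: -90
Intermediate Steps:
d = 80 (d = -8*(-3*3 - 1) = -8*(-9 - 1) = -8*(-10) = 80)
I(O, h) = O - 4*O*h (I(O, h) = (-4*O)*h + O = -4*O*h + O = O - 4*O*h)
Y(W, z) = 0
I(-12, d)*Y(-2, k(-1)) - 90 = -12*(1 - 4*80)*0 - 90 = -12*(1 - 320)*0 - 90 = -12*(-319)*0 - 90 = 3828*0 - 90 = 0 - 90 = -90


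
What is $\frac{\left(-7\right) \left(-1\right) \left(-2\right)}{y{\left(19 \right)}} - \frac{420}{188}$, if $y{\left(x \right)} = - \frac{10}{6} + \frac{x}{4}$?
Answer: $- \frac{11781}{1739} \approx -6.7746$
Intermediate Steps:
$y{\left(x \right)} = - \frac{5}{3} + \frac{x}{4}$ ($y{\left(x \right)} = \left(-10\right) \frac{1}{6} + x \frac{1}{4} = - \frac{5}{3} + \frac{x}{4}$)
$\frac{\left(-7\right) \left(-1\right) \left(-2\right)}{y{\left(19 \right)}} - \frac{420}{188} = \frac{\left(-7\right) \left(-1\right) \left(-2\right)}{- \frac{5}{3} + \frac{1}{4} \cdot 19} - \frac{420}{188} = \frac{7 \left(-2\right)}{- \frac{5}{3} + \frac{19}{4}} - \frac{105}{47} = - \frac{14}{\frac{37}{12}} - \frac{105}{47} = \left(-14\right) \frac{12}{37} - \frac{105}{47} = - \frac{168}{37} - \frac{105}{47} = - \frac{11781}{1739}$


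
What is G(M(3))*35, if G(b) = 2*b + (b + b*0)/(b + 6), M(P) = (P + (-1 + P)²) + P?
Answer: 5775/8 ≈ 721.88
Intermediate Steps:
M(P) = (-1 + P)² + 2*P
G(b) = 2*b + b/(6 + b) (G(b) = 2*b + (b + 0)/(6 + b) = 2*b + b/(6 + b))
G(M(3))*35 = ((1 + 3²)*(13 + 2*(1 + 3²))/(6 + (1 + 3²)))*35 = ((1 + 9)*(13 + 2*(1 + 9))/(6 + (1 + 9)))*35 = (10*(13 + 2*10)/(6 + 10))*35 = (10*(13 + 20)/16)*35 = (10*(1/16)*33)*35 = (165/8)*35 = 5775/8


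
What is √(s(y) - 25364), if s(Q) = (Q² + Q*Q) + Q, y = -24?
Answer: 2*I*√6059 ≈ 155.68*I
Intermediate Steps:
s(Q) = Q + 2*Q² (s(Q) = (Q² + Q²) + Q = 2*Q² + Q = Q + 2*Q²)
√(s(y) - 25364) = √(-24*(1 + 2*(-24)) - 25364) = √(-24*(1 - 48) - 25364) = √(-24*(-47) - 25364) = √(1128 - 25364) = √(-24236) = 2*I*√6059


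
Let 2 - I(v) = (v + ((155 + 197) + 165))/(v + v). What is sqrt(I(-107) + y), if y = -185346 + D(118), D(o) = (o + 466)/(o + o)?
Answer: I*sqrt(7386519052915)/6313 ≈ 430.51*I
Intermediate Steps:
D(o) = (466 + o)/(2*o) (D(o) = (466 + o)/((2*o)) = (466 + o)*(1/(2*o)) = (466 + o)/(2*o))
y = -10935268/59 (y = -185346 + (1/2)*(466 + 118)/118 = -185346 + (1/2)*(1/118)*584 = -185346 + 146/59 = -10935268/59 ≈ -1.8534e+5)
I(v) = 2 - (517 + v)/(2*v) (I(v) = 2 - (v + ((155 + 197) + 165))/(v + v) = 2 - (v + (352 + 165))/(2*v) = 2 - (v + 517)*1/(2*v) = 2 - (517 + v)*1/(2*v) = 2 - (517 + v)/(2*v))
sqrt(I(-107) + y) = sqrt((1/2)*(-517 + 3*(-107))/(-107) - 10935268/59) = sqrt((1/2)*(-1/107)*(-517 - 321) - 10935268/59) = sqrt((1/2)*(-1/107)*(-838) - 10935268/59) = sqrt(419/107 - 10935268/59) = sqrt(-1170048955/6313) = I*sqrt(7386519052915)/6313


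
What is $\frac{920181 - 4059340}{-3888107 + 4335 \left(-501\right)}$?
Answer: $\frac{3139159}{6059942} \approx 0.51802$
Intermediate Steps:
$\frac{920181 - 4059340}{-3888107 + 4335 \left(-501\right)} = - \frac{3139159}{-3888107 - 2171835} = - \frac{3139159}{-6059942} = \left(-3139159\right) \left(- \frac{1}{6059942}\right) = \frac{3139159}{6059942}$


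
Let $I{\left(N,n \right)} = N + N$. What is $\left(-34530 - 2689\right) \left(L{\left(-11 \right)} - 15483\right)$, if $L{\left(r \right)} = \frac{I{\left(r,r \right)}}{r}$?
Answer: $576187339$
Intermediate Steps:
$I{\left(N,n \right)} = 2 N$
$L{\left(r \right)} = 2$ ($L{\left(r \right)} = \frac{2 r}{r} = 2$)
$\left(-34530 - 2689\right) \left(L{\left(-11 \right)} - 15483\right) = \left(-34530 - 2689\right) \left(2 - 15483\right) = \left(-37219\right) \left(-15481\right) = 576187339$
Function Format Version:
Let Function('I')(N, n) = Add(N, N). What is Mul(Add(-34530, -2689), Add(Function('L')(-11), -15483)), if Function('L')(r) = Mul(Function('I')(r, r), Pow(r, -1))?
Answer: 576187339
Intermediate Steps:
Function('I')(N, n) = Mul(2, N)
Function('L')(r) = 2 (Function('L')(r) = Mul(Mul(2, r), Pow(r, -1)) = 2)
Mul(Add(-34530, -2689), Add(Function('L')(-11), -15483)) = Mul(Add(-34530, -2689), Add(2, -15483)) = Mul(-37219, -15481) = 576187339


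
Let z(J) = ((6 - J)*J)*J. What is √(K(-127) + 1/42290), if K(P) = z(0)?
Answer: √42290/42290 ≈ 0.0048627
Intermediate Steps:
z(J) = J²*(6 - J) (z(J) = (J*(6 - J))*J = J²*(6 - J))
K(P) = 0 (K(P) = 0²*(6 - 1*0) = 0*(6 + 0) = 0*6 = 0)
√(K(-127) + 1/42290) = √(0 + 1/42290) = √(1/42290) = √42290/42290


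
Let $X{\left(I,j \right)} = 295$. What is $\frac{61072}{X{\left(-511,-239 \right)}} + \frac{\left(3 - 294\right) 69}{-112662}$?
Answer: $\frac{765157441}{3692810} \approx 207.2$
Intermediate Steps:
$\frac{61072}{X{\left(-511,-239 \right)}} + \frac{\left(3 - 294\right) 69}{-112662} = \frac{61072}{295} + \frac{\left(3 - 294\right) 69}{-112662} = 61072 \cdot \frac{1}{295} + \left(-291\right) 69 \left(- \frac{1}{112662}\right) = \frac{61072}{295} - - \frac{2231}{12518} = \frac{61072}{295} + \frac{2231}{12518} = \frac{765157441}{3692810}$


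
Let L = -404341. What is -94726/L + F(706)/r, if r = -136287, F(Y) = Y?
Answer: 12624457616/55106421867 ≈ 0.22909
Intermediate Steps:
-94726/L + F(706)/r = -94726/(-404341) + 706/(-136287) = -94726*(-1/404341) + 706*(-1/136287) = 94726/404341 - 706/136287 = 12624457616/55106421867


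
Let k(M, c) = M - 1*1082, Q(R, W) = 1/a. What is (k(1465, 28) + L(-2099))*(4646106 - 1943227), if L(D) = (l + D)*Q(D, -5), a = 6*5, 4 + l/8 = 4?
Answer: 25382736689/30 ≈ 8.4609e+8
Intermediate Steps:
l = 0 (l = -32 + 8*4 = -32 + 32 = 0)
a = 30
Q(R, W) = 1/30
k(M, c) = -1082 + M (k(M, c) = M - 1082 = -1082 + M)
L(D) = D/30 (L(D) = (0 + D)*(1/30) = D*(1/30) = D/30)
(k(1465, 28) + L(-2099))*(4646106 - 1943227) = ((-1082 + 1465) + (1/30)*(-2099))*(4646106 - 1943227) = (383 - 2099/30)*2702879 = (9391/30)*2702879 = 25382736689/30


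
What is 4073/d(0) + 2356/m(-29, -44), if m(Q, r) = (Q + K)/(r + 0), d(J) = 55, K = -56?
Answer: 241909/187 ≈ 1293.6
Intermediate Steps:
m(Q, r) = (-56 + Q)/r (m(Q, r) = (Q - 56)/(r + 0) = (-56 + Q)/r)
4073/d(0) + 2356/m(-29, -44) = 4073/55 + 2356/(((-56 - 29)/(-44))) = 4073*(1/55) + 2356/((-1/44*(-85))) = 4073/55 + 2356/(85/44) = 4073/55 + 2356*(44/85) = 4073/55 + 103664/85 = 241909/187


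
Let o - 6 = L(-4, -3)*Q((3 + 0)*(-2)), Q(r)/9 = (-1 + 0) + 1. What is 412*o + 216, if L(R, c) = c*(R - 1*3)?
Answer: 2688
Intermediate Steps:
L(R, c) = c*(-3 + R) (L(R, c) = c*(R - 3) = c*(-3 + R))
Q(r) = 0 (Q(r) = 9*((-1 + 0) + 1) = 9*(-1 + 1) = 9*0 = 0)
o = 6 (o = 6 - 3*(-3 - 4)*0 = 6 - 3*(-7)*0 = 6 + 21*0 = 6 + 0 = 6)
412*o + 216 = 412*6 + 216 = 2472 + 216 = 2688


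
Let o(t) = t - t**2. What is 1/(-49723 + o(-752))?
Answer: -1/615979 ≈ -1.6234e-6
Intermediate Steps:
1/(-49723 + o(-752)) = 1/(-49723 - 752*(1 - 1*(-752))) = 1/(-49723 - 752*(1 + 752)) = 1/(-49723 - 752*753) = 1/(-49723 - 566256) = 1/(-615979) = -1/615979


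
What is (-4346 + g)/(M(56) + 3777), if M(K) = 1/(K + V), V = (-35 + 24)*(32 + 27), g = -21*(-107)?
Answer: -1244707/2239760 ≈ -0.55573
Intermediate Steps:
g = 2247
V = -649 (V = -11*59 = -649)
M(K) = 1/(-649 + K) (M(K) = 1/(K - 649) = 1/(-649 + K))
(-4346 + g)/(M(56) + 3777) = (-4346 + 2247)/(1/(-649 + 56) + 3777) = -2099/(1/(-593) + 3777) = -2099/(-1/593 + 3777) = -2099/2239760/593 = -2099*593/2239760 = -1244707/2239760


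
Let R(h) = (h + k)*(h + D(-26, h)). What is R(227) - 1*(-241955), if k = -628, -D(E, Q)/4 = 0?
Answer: 150928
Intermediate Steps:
D(E, Q) = 0 (D(E, Q) = -4*0 = 0)
R(h) = h*(-628 + h) (R(h) = (h - 628)*(h + 0) = (-628 + h)*h = h*(-628 + h))
R(227) - 1*(-241955) = 227*(-628 + 227) - 1*(-241955) = 227*(-401) + 241955 = -91027 + 241955 = 150928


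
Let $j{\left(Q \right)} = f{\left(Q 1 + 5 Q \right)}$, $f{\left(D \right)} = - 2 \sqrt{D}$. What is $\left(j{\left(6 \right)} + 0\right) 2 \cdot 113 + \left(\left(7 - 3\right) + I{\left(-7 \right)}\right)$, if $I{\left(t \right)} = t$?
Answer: $-2715$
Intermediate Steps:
$j{\left(Q \right)} = - 2 \sqrt{6} \sqrt{Q}$ ($j{\left(Q \right)} = - 2 \sqrt{Q 1 + 5 Q} = - 2 \sqrt{Q + 5 Q} = - 2 \sqrt{6 Q} = - 2 \sqrt{6} \sqrt{Q}$)
$\left(j{\left(6 \right)} + 0\right) 2 \cdot 113 + \left(\left(7 - 3\right) + I{\left(-7 \right)}\right) = \left(- 2 \sqrt{6} \sqrt{6} + 0\right) 2 \cdot 113 + \left(\left(7 - 3\right) - 7\right) = \left(-12 + 0\right) 2 \cdot 113 + \left(\left(7 - 3\right) - 7\right) = \left(-12\right) 2 \cdot 113 + \left(4 - 7\right) = \left(-24\right) 113 - 3 = -2712 - 3 = -2715$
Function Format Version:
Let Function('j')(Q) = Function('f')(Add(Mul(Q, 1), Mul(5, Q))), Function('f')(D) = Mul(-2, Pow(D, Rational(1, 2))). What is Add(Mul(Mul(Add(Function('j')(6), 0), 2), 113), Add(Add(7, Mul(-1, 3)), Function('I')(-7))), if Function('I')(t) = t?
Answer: -2715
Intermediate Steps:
Function('j')(Q) = Mul(-2, Pow(6, Rational(1, 2)), Pow(Q, Rational(1, 2))) (Function('j')(Q) = Mul(-2, Pow(Add(Mul(Q, 1), Mul(5, Q)), Rational(1, 2))) = Mul(-2, Pow(Add(Q, Mul(5, Q)), Rational(1, 2))) = Mul(-2, Pow(Mul(6, Q), Rational(1, 2))) = Mul(-2, Mul(Pow(6, Rational(1, 2)), Pow(Q, Rational(1, 2)))) = Mul(-2, Pow(6, Rational(1, 2)), Pow(Q, Rational(1, 2))))
Add(Mul(Mul(Add(Function('j')(6), 0), 2), 113), Add(Add(7, Mul(-1, 3)), Function('I')(-7))) = Add(Mul(Mul(Add(Mul(-2, Pow(6, Rational(1, 2)), Pow(6, Rational(1, 2))), 0), 2), 113), Add(Add(7, Mul(-1, 3)), -7)) = Add(Mul(Mul(Add(-12, 0), 2), 113), Add(Add(7, -3), -7)) = Add(Mul(Mul(-12, 2), 113), Add(4, -7)) = Add(Mul(-24, 113), -3) = Add(-2712, -3) = -2715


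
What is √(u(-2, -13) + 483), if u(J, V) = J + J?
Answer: √479 ≈ 21.886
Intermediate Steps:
u(J, V) = 2*J
√(u(-2, -13) + 483) = √(2*(-2) + 483) = √(-4 + 483) = √479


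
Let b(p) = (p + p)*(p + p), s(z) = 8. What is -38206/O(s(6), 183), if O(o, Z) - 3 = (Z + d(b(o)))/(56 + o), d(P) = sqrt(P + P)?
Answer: -916944000/140113 + 39122944*sqrt(2)/140113 ≈ -6149.4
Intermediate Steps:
b(p) = 4*p**2 (b(p) = (2*p)*(2*p) = 4*p**2)
d(P) = sqrt(2)*sqrt(P) (d(P) = sqrt(2*P) = sqrt(2)*sqrt(P))
O(o, Z) = 3 + (Z + 2*sqrt(2)*sqrt(o**2))/(56 + o) (O(o, Z) = 3 + (Z + sqrt(2)*sqrt(4*o**2))/(56 + o) = 3 + (Z + sqrt(2)*(2*sqrt(o**2)))/(56 + o) = 3 + (Z + 2*sqrt(2)*sqrt(o**2))/(56 + o))
-38206/O(s(6), 183) = -38206*(56 + 8)/(168 + 183 + 3*8 + 2*sqrt(2)*sqrt(8**2)) = -38206*64/(168 + 183 + 24 + 2*sqrt(2)*sqrt(64)) = -38206*64/(168 + 183 + 24 + 2*sqrt(2)*8) = -38206*64/(168 + 183 + 24 + 16*sqrt(2)) = -38206*64/(375 + 16*sqrt(2)) = -38206/(375/64 + sqrt(2)/4)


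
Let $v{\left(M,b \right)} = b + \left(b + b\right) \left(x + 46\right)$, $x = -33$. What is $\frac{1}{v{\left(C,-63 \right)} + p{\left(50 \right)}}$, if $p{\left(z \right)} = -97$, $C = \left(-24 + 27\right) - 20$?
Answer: $- \frac{1}{1798} \approx -0.00055617$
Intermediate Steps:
$C = -17$ ($C = 3 - 20 = -17$)
$v{\left(M,b \right)} = 27 b$ ($v{\left(M,b \right)} = b + \left(b + b\right) \left(-33 + 46\right) = b + 2 b 13 = b + 26 b = 27 b$)
$\frac{1}{v{\left(C,-63 \right)} + p{\left(50 \right)}} = \frac{1}{27 \left(-63\right) - 97} = \frac{1}{-1701 - 97} = \frac{1}{-1798} = - \frac{1}{1798}$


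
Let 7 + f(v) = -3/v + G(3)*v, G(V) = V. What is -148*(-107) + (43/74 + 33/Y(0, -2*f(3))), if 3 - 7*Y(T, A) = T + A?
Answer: 5876629/370 ≈ 15883.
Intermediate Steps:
f(v) = -7 - 3/v + 3*v (f(v) = -7 + (-3/v + 3*v) = -7 - 3/v + 3*v)
Y(T, A) = 3/7 - A/7 - T/7 (Y(T, A) = 3/7 - (T + A)/7 = 3/7 - (A + T)/7 = 3/7 + (-A/7 - T/7) = 3/7 - A/7 - T/7)
-148*(-107) + (43/74 + 33/Y(0, -2*f(3))) = -148*(-107) + (43/74 + 33/(3/7 - (-2)*(-7 - 3/3 + 3*3)/7 - ⅐*0)) = 15836 + (43*(1/74) + 33/(3/7 - (-2)*(-7 - 3*⅓ + 9)/7 + 0)) = 15836 + (43/74 + 33/(3/7 - (-2)*(-7 - 1 + 9)/7 + 0)) = 15836 + (43/74 + 33/(3/7 - (-2)/7 + 0)) = 15836 + (43/74 + 33/(3/7 - ⅐*(-2) + 0)) = 15836 + (43/74 + 33/(3/7 + 2/7 + 0)) = 15836 + (43/74 + 33/(5/7)) = 15836 + (43/74 + 33*(7/5)) = 15836 + (43/74 + 231/5) = 15836 + 17309/370 = 5876629/370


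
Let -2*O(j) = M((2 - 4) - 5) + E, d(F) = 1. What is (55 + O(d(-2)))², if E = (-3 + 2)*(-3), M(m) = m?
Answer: 3249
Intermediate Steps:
E = 3 (E = -1*(-3) = 3)
O(j) = 2 (O(j) = -(((2 - 4) - 5) + 3)/2 = -((-2 - 5) + 3)/2 = -(-7 + 3)/2 = -½*(-4) = 2)
(55 + O(d(-2)))² = (55 + 2)² = 57² = 3249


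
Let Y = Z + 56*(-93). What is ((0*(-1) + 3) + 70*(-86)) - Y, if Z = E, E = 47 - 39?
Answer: -817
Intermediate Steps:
E = 8
Z = 8
Y = -5200 (Y = 8 + 56*(-93) = 8 - 5208 = -5200)
((0*(-1) + 3) + 70*(-86)) - Y = ((0*(-1) + 3) + 70*(-86)) - 1*(-5200) = ((0 + 3) - 6020) + 5200 = (3 - 6020) + 5200 = -6017 + 5200 = -817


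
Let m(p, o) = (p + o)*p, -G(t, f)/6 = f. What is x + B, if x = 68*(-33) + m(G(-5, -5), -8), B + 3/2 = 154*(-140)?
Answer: -46291/2 ≈ -23146.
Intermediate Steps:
G(t, f) = -6*f
m(p, o) = p*(o + p) (m(p, o) = (o + p)*p = p*(o + p))
B = -43123/2 (B = -3/2 + 154*(-140) = -3/2 - 21560 = -43123/2 ≈ -21562.)
x = -1584 (x = 68*(-33) + (-6*(-5))*(-8 - 6*(-5)) = -2244 + 30*(-8 + 30) = -2244 + 30*22 = -2244 + 660 = -1584)
x + B = -1584 - 43123/2 = -46291/2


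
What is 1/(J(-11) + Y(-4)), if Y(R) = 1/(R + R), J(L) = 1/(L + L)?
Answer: -88/15 ≈ -5.8667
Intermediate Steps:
J(L) = 1/(2*L)
Y(R) = 1/(2*R)
1/(J(-11) + Y(-4)) = 1/((½)/(-11) + (½)/(-4)) = 1/((½)*(-1/11) + (½)*(-¼)) = 1/(-1/22 - ⅛) = 1/(-15/88) = -88/15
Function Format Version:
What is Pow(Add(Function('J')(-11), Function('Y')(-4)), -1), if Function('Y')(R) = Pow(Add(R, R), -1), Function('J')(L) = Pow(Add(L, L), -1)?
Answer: Rational(-88, 15) ≈ -5.8667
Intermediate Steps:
Function('J')(L) = Mul(Rational(1, 2), Pow(L, -1)) (Function('J')(L) = Pow(Mul(2, L), -1) = Mul(Rational(1, 2), Pow(L, -1)))
Function('Y')(R) = Mul(Rational(1, 2), Pow(R, -1)) (Function('Y')(R) = Pow(Mul(2, R), -1) = Mul(Rational(1, 2), Pow(R, -1)))
Pow(Add(Function('J')(-11), Function('Y')(-4)), -1) = Pow(Add(Mul(Rational(1, 2), Pow(-11, -1)), Mul(Rational(1, 2), Pow(-4, -1))), -1) = Pow(Add(Mul(Rational(1, 2), Rational(-1, 11)), Mul(Rational(1, 2), Rational(-1, 4))), -1) = Pow(Add(Rational(-1, 22), Rational(-1, 8)), -1) = Pow(Rational(-15, 88), -1) = Rational(-88, 15)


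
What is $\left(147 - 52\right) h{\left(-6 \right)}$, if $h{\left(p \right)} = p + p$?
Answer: $-1140$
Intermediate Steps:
$h{\left(p \right)} = 2 p$
$\left(147 - 52\right) h{\left(-6 \right)} = \left(147 - 52\right) 2 \left(-6\right) = 95 \left(-12\right) = -1140$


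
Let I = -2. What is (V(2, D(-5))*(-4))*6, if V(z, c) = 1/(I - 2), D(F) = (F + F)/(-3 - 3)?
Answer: 6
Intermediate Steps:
D(F) = -F/3 (D(F) = (2*F)/(-6) = (2*F)*(-1/6) = -F/3)
V(z, c) = -1/4 (V(z, c) = 1/(-2 - 2) = 1/(-4) = -1/4)
(V(2, D(-5))*(-4))*6 = -1/4*(-4)*6 = 1*6 = 6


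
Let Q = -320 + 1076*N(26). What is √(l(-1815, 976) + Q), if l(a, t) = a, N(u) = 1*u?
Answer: √25841 ≈ 160.75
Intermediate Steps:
N(u) = u
Q = 27656 (Q = -320 + 1076*26 = -320 + 27976 = 27656)
√(l(-1815, 976) + Q) = √(-1815 + 27656) = √25841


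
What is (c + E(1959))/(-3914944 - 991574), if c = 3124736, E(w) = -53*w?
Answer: -3020909/4906518 ≈ -0.61569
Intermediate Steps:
(c + E(1959))/(-3914944 - 991574) = (3124736 - 53*1959)/(-3914944 - 991574) = (3124736 - 103827)/(-4906518) = 3020909*(-1/4906518) = -3020909/4906518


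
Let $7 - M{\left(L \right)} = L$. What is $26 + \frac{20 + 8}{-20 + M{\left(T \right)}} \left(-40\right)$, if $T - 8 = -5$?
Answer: $96$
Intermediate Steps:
$T = 3$ ($T = 8 - 5 = 3$)
$M{\left(L \right)} = 7 - L$
$26 + \frac{20 + 8}{-20 + M{\left(T \right)}} \left(-40\right) = 26 + \frac{20 + 8}{-20 + \left(7 - 3\right)} \left(-40\right) = 26 + \frac{28}{-20 + \left(7 - 3\right)} \left(-40\right) = 26 + \frac{28}{-20 + 4} \left(-40\right) = 26 + \frac{28}{-16} \left(-40\right) = 26 + 28 \left(- \frac{1}{16}\right) \left(-40\right) = 26 - -70 = 26 + 70 = 96$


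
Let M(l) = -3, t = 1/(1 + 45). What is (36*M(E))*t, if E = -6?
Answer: -54/23 ≈ -2.3478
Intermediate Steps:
t = 1/46 ≈ 0.021739
(36*M(E))*t = (36*(-3))*(1/46) = -108*1/46 = -54/23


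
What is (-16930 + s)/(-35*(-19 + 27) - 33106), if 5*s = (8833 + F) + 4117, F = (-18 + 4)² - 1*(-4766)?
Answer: 33369/83465 ≈ 0.39980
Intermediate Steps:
F = 4962 (F = (-14)² + 4766 = 196 + 4766 = 4962)
s = 17912/5 (s = ((8833 + 4962) + 4117)/5 = (13795 + 4117)/5 = (⅕)*17912 = 17912/5 ≈ 3582.4)
(-16930 + s)/(-35*(-19 + 27) - 33106) = (-16930 + 17912/5)/(-35*(-19 + 27) - 33106) = -66738/(5*(-35*8 - 33106)) = -66738/(5*(-280 - 33106)) = -66738/5/(-33386) = -66738/5*(-1/33386) = 33369/83465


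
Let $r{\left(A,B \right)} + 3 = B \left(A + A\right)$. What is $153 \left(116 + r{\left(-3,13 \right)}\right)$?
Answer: $5355$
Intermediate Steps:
$r{\left(A,B \right)} = -3 + 2 A B$ ($r{\left(A,B \right)} = -3 + B \left(A + A\right) = -3 + B 2 A = -3 + 2 A B$)
$153 \left(116 + r{\left(-3,13 \right)}\right) = 153 \left(116 + \left(-3 + 2 \left(-3\right) 13\right)\right) = 153 \left(116 - 81\right) = 153 \cdot 35 = 5355$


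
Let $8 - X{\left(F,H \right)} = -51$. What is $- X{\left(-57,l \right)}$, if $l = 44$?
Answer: $-59$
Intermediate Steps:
$X{\left(F,H \right)} = 59$ ($X{\left(F,H \right)} = 8 - -51 = 8 + 51 = 59$)
$- X{\left(-57,l \right)} = \left(-1\right) 59 = -59$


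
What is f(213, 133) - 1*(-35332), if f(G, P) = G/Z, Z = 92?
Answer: 3250757/92 ≈ 35334.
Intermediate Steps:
f(G, P) = G/92
f(213, 133) - 1*(-35332) = (1/92)*213 - 1*(-35332) = 213/92 + 35332 = 3250757/92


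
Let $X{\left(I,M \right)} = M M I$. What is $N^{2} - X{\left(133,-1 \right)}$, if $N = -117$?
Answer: $13556$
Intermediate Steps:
$X{\left(I,M \right)} = I M^{2}$ ($X{\left(I,M \right)} = M^{2} I = I M^{2}$)
$N^{2} - X{\left(133,-1 \right)} = \left(-117\right)^{2} - 133 \left(-1\right)^{2} = 13689 - 133 \cdot 1 = 13689 - 133 = 13556$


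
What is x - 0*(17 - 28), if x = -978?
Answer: -978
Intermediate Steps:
x - 0*(17 - 28) = -978 - 0*(17 - 28) = -978 - 0*(-11) = -978 - 1*0 = -978 + 0 = -978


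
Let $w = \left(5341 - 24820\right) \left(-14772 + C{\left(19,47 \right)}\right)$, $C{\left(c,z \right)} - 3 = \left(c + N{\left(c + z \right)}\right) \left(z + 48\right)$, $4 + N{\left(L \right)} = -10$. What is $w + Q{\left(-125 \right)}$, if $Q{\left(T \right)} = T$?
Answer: $278432701$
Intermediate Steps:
$N{\left(L \right)} = -14$ ($N{\left(L \right)} = -4 - 10 = -14$)
$C{\left(c,z \right)} = 3 + \left(-14 + c\right) \left(48 + z\right)$ ($C{\left(c,z \right)} = 3 + \left(c - 14\right) \left(z + 48\right) = 3 + \left(-14 + c\right) \left(48 + z\right)$)
$w = 278432826$ ($w = \left(5341 - 24820\right) \left(-14772 + \left(-669 - 658 + 48 \cdot 19 + 19 \cdot 47\right)\right) = - 19479 \left(-14772 + \left(-669 - 658 + 912 + 893\right)\right) = - 19479 \left(-14772 + 478\right) = \left(-19479\right) \left(-14294\right) = 278432826$)
$w + Q{\left(-125 \right)} = 278432826 - 125 = 278432701$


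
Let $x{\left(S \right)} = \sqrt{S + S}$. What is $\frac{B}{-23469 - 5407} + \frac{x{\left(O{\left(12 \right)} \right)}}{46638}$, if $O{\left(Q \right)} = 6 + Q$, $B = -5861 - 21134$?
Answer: $\frac{209861011}{224453148} \approx 0.93499$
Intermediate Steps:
$B = -26995$
$x{\left(S \right)} = \sqrt{2} \sqrt{S}$ ($x{\left(S \right)} = \sqrt{2 S} = \sqrt{2} \sqrt{S}$)
$\frac{B}{-23469 - 5407} + \frac{x{\left(O{\left(12 \right)} \right)}}{46638} = - \frac{26995}{-23469 - 5407} + \frac{\sqrt{2} \sqrt{6 + 12}}{46638} = - \frac{26995}{-28876} + \sqrt{2} \sqrt{18} \cdot \frac{1}{46638} = \left(-26995\right) \left(- \frac{1}{28876}\right) + \sqrt{2} \cdot 3 \sqrt{2} \cdot \frac{1}{46638} = \frac{26995}{28876} + 6 \cdot \frac{1}{46638} = \frac{26995}{28876} + \frac{1}{7773} = \frac{209861011}{224453148}$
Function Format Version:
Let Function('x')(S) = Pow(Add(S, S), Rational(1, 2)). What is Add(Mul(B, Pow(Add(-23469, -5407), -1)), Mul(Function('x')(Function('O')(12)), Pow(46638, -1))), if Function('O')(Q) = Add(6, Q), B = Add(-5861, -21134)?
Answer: Rational(209861011, 224453148) ≈ 0.93499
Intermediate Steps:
B = -26995
Function('x')(S) = Mul(Pow(2, Rational(1, 2)), Pow(S, Rational(1, 2))) (Function('x')(S) = Pow(Mul(2, S), Rational(1, 2)) = Mul(Pow(2, Rational(1, 2)), Pow(S, Rational(1, 2))))
Add(Mul(B, Pow(Add(-23469, -5407), -1)), Mul(Function('x')(Function('O')(12)), Pow(46638, -1))) = Add(Mul(-26995, Pow(Add(-23469, -5407), -1)), Mul(Mul(Pow(2, Rational(1, 2)), Pow(Add(6, 12), Rational(1, 2))), Pow(46638, -1))) = Add(Mul(-26995, Pow(-28876, -1)), Mul(Mul(Pow(2, Rational(1, 2)), Pow(18, Rational(1, 2))), Rational(1, 46638))) = Add(Mul(-26995, Rational(-1, 28876)), Mul(Mul(Pow(2, Rational(1, 2)), Mul(3, Pow(2, Rational(1, 2)))), Rational(1, 46638))) = Add(Rational(26995, 28876), Mul(6, Rational(1, 46638))) = Add(Rational(26995, 28876), Rational(1, 7773)) = Rational(209861011, 224453148)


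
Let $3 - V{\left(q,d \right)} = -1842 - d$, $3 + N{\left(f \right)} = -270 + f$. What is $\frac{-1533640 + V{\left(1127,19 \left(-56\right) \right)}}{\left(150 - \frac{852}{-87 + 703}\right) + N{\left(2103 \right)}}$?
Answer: $- \frac{78686762}{101569} \approx -774.71$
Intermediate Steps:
$N{\left(f \right)} = -273 + f$ ($N{\left(f \right)} = -3 + \left(-270 + f\right) = -273 + f$)
$V{\left(q,d \right)} = 1845 + d$ ($V{\left(q,d \right)} = 3 - \left(-1842 - d\right) = 3 + \left(1842 + d\right) = 1845 + d$)
$\frac{-1533640 + V{\left(1127,19 \left(-56\right) \right)}}{\left(150 - \frac{852}{-87 + 703}\right) + N{\left(2103 \right)}} = \frac{-1533640 + \left(1845 + 19 \left(-56\right)\right)}{\left(150 - \frac{852}{-87 + 703}\right) + \left(-273 + 2103\right)} = \frac{-1533640 + \left(1845 - 1064\right)}{\left(150 - \frac{852}{616}\right) + 1830} = \frac{-1533640 + 781}{\left(150 - \frac{213}{154}\right) + 1830} = - \frac{1532859}{\left(150 - \frac{213}{154}\right) + 1830} = - \frac{1532859}{\frac{22887}{154} + 1830} = - \frac{1532859}{\frac{304707}{154}} = \left(-1532859\right) \frac{154}{304707} = - \frac{78686762}{101569}$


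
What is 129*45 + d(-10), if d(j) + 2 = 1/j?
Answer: 58029/10 ≈ 5802.9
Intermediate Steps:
d(j) = -2 + 1/j
129*45 + d(-10) = 129*45 + (-2 + 1/(-10)) = 5805 + (-2 - ⅒) = 5805 - 21/10 = 58029/10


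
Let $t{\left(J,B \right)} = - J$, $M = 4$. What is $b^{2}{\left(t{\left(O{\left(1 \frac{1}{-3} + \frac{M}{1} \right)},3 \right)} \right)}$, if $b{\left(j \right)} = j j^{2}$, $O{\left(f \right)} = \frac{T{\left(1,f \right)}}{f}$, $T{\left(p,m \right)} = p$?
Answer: $\frac{729}{1771561} \approx 0.0004115$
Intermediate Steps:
$O{\left(f \right)} = \frac{1}{f}$ ($O{\left(f \right)} = 1 \frac{1}{f} = \frac{1}{f}$)
$b{\left(j \right)} = j^{3}$
$b^{2}{\left(t{\left(O{\left(1 \frac{1}{-3} + \frac{M}{1} \right)},3 \right)} \right)} = \left(\left(- \frac{1}{1 \frac{1}{-3} + \frac{4}{1}}\right)^{3}\right)^{2} = \left(\left(- \frac{1}{1 \left(- \frac{1}{3}\right) + 4 \cdot 1}\right)^{3}\right)^{2} = \left(\left(- \frac{1}{- \frac{1}{3} + 4}\right)^{3}\right)^{2} = \left(\left(- \frac{1}{\frac{11}{3}}\right)^{3}\right)^{2} = \left(\left(\left(-1\right) \frac{3}{11}\right)^{3}\right)^{2} = \left(\left(- \frac{3}{11}\right)^{3}\right)^{2} = \left(- \frac{27}{1331}\right)^{2} = \frac{729}{1771561}$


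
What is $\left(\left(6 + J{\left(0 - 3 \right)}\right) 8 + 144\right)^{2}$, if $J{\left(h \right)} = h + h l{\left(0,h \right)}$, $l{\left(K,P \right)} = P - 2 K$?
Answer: $57600$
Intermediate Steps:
$J{\left(h \right)} = h + h^{2}$ ($J{\left(h \right)} = h + h \left(h - 0\right) = h + h \left(h + 0\right) = h + h h = h + h^{2}$)
$\left(\left(6 + J{\left(0 - 3 \right)}\right) 8 + 144\right)^{2} = \left(\left(6 + \left(0 - 3\right) \left(1 + \left(0 - 3\right)\right)\right) 8 + 144\right)^{2} = \left(\left(6 - 3 \left(1 - 3\right)\right) 8 + 144\right)^{2} = \left(\left(6 - -6\right) 8 + 144\right)^{2} = \left(\left(6 + 6\right) 8 + 144\right)^{2} = \left(12 \cdot 8 + 144\right)^{2} = \left(96 + 144\right)^{2} = 240^{2} = 57600$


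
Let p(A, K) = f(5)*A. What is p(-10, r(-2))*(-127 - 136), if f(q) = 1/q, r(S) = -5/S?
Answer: 526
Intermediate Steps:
p(A, K) = A/5
p(-10, r(-2))*(-127 - 136) = ((⅕)*(-10))*(-127 - 136) = -2*(-263) = 526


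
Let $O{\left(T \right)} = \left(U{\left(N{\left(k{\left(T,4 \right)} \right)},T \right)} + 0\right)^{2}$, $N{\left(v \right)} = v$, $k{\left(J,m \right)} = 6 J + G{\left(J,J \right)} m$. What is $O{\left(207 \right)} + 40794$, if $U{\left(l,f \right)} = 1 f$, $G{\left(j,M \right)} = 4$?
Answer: $83643$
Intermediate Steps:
$k{\left(J,m \right)} = 4 m + 6 J$ ($k{\left(J,m \right)} = 6 J + 4 m = 4 m + 6 J$)
$U{\left(l,f \right)} = f$
$O{\left(T \right)} = T^{2}$ ($O{\left(T \right)} = \left(T + 0\right)^{2} = T^{2}$)
$O{\left(207 \right)} + 40794 = 207^{2} + 40794 = 42849 + 40794 = 83643$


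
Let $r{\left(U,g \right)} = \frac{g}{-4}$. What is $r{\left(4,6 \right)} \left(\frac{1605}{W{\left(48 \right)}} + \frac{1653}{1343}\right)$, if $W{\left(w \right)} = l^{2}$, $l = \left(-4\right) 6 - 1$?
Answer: $- \frac{956592}{167875} \approx -5.6982$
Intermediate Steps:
$r{\left(U,g \right)} = - \frac{g}{4}$ ($r{\left(U,g \right)} = g \left(- \frac{1}{4}\right) = - \frac{g}{4}$)
$l = -25$ ($l = -24 - 1 = -25$)
$W{\left(w \right)} = 625$ ($W{\left(w \right)} = \left(-25\right)^{2} = 625$)
$r{\left(4,6 \right)} \left(\frac{1605}{W{\left(48 \right)}} + \frac{1653}{1343}\right) = \left(- \frac{1}{4}\right) 6 \left(\frac{1605}{625} + \frac{1653}{1343}\right) = - \frac{3 \left(1605 \cdot \frac{1}{625} + 1653 \cdot \frac{1}{1343}\right)}{2} = - \frac{3 \left(\frac{321}{125} + \frac{1653}{1343}\right)}{2} = \left(- \frac{3}{2}\right) \frac{637728}{167875} = - \frac{956592}{167875}$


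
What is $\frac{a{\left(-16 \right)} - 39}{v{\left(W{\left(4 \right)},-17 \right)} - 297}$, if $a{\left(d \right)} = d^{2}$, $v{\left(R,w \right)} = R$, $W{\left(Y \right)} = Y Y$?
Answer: $- \frac{217}{281} \approx -0.77224$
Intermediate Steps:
$W{\left(Y \right)} = Y^{2}$
$\frac{a{\left(-16 \right)} - 39}{v{\left(W{\left(4 \right)},-17 \right)} - 297} = \frac{\left(-16\right)^{2} - 39}{4^{2} - 297} = \frac{256 - 39}{16 - 297} = \frac{217}{-281} = 217 \left(- \frac{1}{281}\right) = - \frac{217}{281}$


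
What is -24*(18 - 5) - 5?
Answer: -317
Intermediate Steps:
-24*(18 - 5) - 5 = -24*13 - 5 = -312 - 5 = -317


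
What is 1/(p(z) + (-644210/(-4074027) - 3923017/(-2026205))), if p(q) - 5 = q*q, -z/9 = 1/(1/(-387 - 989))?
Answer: 8254813877535/1265986843457376451144 ≈ 6.5205e-9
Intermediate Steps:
z = 12384 (z = -9/(1/(-387 - 989)) = -9/(1/(-1376)) = -9/(-1/1376) = -9*(-1376) = 12384)
p(q) = 5 + q**2 (p(q) = 5 + q*q = 5 + q**2)
1/(p(z) + (-644210/(-4074027) - 3923017/(-2026205))) = 1/((5 + 12384**2) + (-644210/(-4074027) - 3923017/(-2026205))) = 1/((5 + 153363456) + (-644210*(-1/4074027) - 3923017*(-1/2026205))) = 1/(153363461 + (644210/4074027 + 3923017/2026205)) = 1/(153363461 + 17287778702509/8254813877535) = 1/(1265986843457376451144/8254813877535) = 8254813877535/1265986843457376451144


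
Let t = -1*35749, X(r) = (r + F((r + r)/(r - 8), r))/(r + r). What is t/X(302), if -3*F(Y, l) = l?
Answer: -107247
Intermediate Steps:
F(Y, l) = -l/3
X(r) = ⅓ (X(r) = (r - r/3)/(r + r) = (2*r/3)/((2*r)) = (2*r/3)*(1/(2*r)) = ⅓)
t = -35749
t/X(302) = -35749/⅓ = -35749*3 = -107247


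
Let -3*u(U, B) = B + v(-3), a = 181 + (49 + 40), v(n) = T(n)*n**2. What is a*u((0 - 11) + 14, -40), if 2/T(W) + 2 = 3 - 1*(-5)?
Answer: 3330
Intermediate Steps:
T(W) = 1/3 (T(W) = 2/(-2 + (3 - 1*(-5))) = 2/(-2 + (3 + 5)) = 2/(-2 + 8) = 2/6 = 2*(1/6) = 1/3)
v(n) = n**2/3
a = 270 (a = 181 + 89 = 270)
u(U, B) = -1 - B/3 (u(U, B) = -(B + (1/3)*(-3)**2)/3 = -(B + (1/3)*9)/3 = -(B + 3)/3 = -(3 + B)/3 = -1 - B/3)
a*u((0 - 11) + 14, -40) = 270*(-1 - 1/3*(-40)) = 270*(-1 + 40/3) = 270*(37/3) = 3330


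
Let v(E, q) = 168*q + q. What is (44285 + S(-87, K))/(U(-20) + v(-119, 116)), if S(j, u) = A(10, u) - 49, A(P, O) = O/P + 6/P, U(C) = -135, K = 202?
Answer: 221284/97345 ≈ 2.2732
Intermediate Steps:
v(E, q) = 169*q
A(P, O) = 6/P + O/P
S(j, u) = -242/5 + u/10 (S(j, u) = (6 + u)/10 - 49 = (⅗ + u/10) - 49 = -242/5 + u/10)
(44285 + S(-87, K))/(U(-20) + v(-119, 116)) = (44285 + (-242/5 + (⅒)*202))/(-135 + 169*116) = (44285 + (-242/5 + 101/5))/(-135 + 19604) = (44285 - 141/5)/19469 = (221284/5)*(1/19469) = 221284/97345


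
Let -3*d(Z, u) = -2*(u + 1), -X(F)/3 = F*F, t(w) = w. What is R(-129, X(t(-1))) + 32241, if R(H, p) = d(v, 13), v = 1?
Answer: 96751/3 ≈ 32250.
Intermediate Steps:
X(F) = -3*F² (X(F) = -3*F*F = -3*F²)
d(Z, u) = ⅔ + 2*u/3 (d(Z, u) = -(-2)*(u + 1)/3 = -(-2)*(1 + u)/3 = -(-2 - 2*u)/3 = ⅔ + 2*u/3)
R(H, p) = 28/3 (R(H, p) = ⅔ + (⅔)*13 = ⅔ + 26/3 = 28/3)
R(-129, X(t(-1))) + 32241 = 28/3 + 32241 = 96751/3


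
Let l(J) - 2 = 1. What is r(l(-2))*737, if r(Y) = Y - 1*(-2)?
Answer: 3685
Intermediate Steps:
l(J) = 3 (l(J) = 2 + 1 = 3)
r(Y) = 2 + Y (r(Y) = Y + 2 = 2 + Y)
r(l(-2))*737 = (2 + 3)*737 = 5*737 = 3685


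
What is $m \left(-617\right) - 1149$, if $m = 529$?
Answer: $-327542$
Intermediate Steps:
$m \left(-617\right) - 1149 = 529 \left(-617\right) - 1149 = -326393 - 1149 = -327542$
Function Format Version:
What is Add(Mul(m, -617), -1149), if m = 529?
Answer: -327542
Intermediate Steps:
Add(Mul(m, -617), -1149) = Add(Mul(529, -617), -1149) = Add(-326393, -1149) = -327542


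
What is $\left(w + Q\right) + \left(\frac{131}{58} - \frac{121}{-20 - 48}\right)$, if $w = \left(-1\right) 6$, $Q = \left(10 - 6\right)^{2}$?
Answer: $\frac{27683}{1972} \approx 14.038$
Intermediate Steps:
$Q = 16$ ($Q = 4^{2} = 16$)
$w = -6$
$\left(w + Q\right) + \left(\frac{131}{58} - \frac{121}{-20 - 48}\right) = \left(-6 + 16\right) + \left(\frac{131}{58} - \frac{121}{-20 - 48}\right) = 10 + \left(131 \cdot \frac{1}{58} - \frac{121}{-20 - 48}\right) = 10 + \left(\frac{131}{58} - \frac{121}{-68}\right) = 10 + \left(\frac{131}{58} - - \frac{121}{68}\right) = 10 + \left(\frac{131}{58} + \frac{121}{68}\right) = 10 + \frac{7963}{1972} = \frac{27683}{1972}$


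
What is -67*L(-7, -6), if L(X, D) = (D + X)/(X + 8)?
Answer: 871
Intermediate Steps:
L(X, D) = (D + X)/(8 + X)
-67*L(-7, -6) = -67*(-6 - 7)/(8 - 7) = -67*(-13)/1 = -67*(-13) = 871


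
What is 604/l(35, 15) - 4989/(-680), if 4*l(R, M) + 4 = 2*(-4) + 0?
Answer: -395753/2040 ≈ -194.00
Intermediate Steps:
l(R, M) = -3 (l(R, M) = -1 + (2*(-4) + 0)/4 = -1 + (-8 + 0)/4 = -1 + (¼)*(-8) = -1 - 2 = -3)
604/l(35, 15) - 4989/(-680) = 604/(-3) - 4989/(-680) = 604*(-⅓) - 4989*(-1/680) = -604/3 + 4989/680 = -395753/2040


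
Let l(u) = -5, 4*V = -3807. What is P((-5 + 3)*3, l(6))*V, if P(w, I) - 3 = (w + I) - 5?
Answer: 49491/4 ≈ 12373.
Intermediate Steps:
V = -3807/4 (V = (1/4)*(-3807) = -3807/4 ≈ -951.75)
P(w, I) = -2 + I + w (P(w, I) = 3 + ((w + I) - 5) = 3 + ((I + w) - 5) = 3 + (-5 + I + w) = -2 + I + w)
P((-5 + 3)*3, l(6))*V = (-2 - 5 + (-5 + 3)*3)*(-3807/4) = (-2 - 5 - 2*3)*(-3807/4) = (-2 - 5 - 6)*(-3807/4) = -13*(-3807/4) = 49491/4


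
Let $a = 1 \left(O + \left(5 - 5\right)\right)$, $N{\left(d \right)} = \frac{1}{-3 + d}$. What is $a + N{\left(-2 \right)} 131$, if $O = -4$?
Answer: $- \frac{151}{5} \approx -30.2$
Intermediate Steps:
$a = -4$ ($a = 1 \left(-4 + \left(5 - 5\right)\right) = 1 \left(-4 + 0\right) = 1 \left(-4\right) = -4$)
$a + N{\left(-2 \right)} 131 = -4 + \frac{1}{-3 - 2} \cdot 131 = -4 + \frac{1}{-5} \cdot 131 = -4 - \frac{131}{5} = - \frac{151}{5}$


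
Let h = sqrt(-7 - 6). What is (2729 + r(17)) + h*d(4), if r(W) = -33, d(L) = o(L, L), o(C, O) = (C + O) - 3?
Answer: 2696 + 5*I*sqrt(13) ≈ 2696.0 + 18.028*I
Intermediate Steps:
h = I*sqrt(13) (h = sqrt(-13) = I*sqrt(13) ≈ 3.6056*I)
o(C, O) = -3 + C + O
d(L) = -3 + 2*L (d(L) = -3 + L + L = -3 + 2*L)
(2729 + r(17)) + h*d(4) = (2729 - 33) + (I*sqrt(13))*(-3 + 2*4) = 2696 + (I*sqrt(13))*(-3 + 8) = 2696 + (I*sqrt(13))*5 = 2696 + 5*I*sqrt(13)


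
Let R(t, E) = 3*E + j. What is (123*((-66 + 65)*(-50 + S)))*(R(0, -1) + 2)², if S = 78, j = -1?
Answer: -13776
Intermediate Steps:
R(t, E) = -1 + 3*E (R(t, E) = 3*E - 1 = -1 + 3*E)
(123*((-66 + 65)*(-50 + S)))*(R(0, -1) + 2)² = (123*((-66 + 65)*(-50 + 78)))*((-1 + 3*(-1)) + 2)² = (123*(-1*28))*((-1 - 3) + 2)² = (123*(-28))*(-4 + 2)² = -3444*(-2)² = -3444*4 = -13776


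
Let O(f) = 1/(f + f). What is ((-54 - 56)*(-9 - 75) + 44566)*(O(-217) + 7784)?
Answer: 90885194265/217 ≈ 4.1883e+8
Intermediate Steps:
O(f) = 1/(2*f)
((-54 - 56)*(-9 - 75) + 44566)*(O(-217) + 7784) = ((-54 - 56)*(-9 - 75) + 44566)*((½)/(-217) + 7784) = (-110*(-84) + 44566)*((½)*(-1/217) + 7784) = (9240 + 44566)*(-1/434 + 7784) = 53806*(3378255/434) = 90885194265/217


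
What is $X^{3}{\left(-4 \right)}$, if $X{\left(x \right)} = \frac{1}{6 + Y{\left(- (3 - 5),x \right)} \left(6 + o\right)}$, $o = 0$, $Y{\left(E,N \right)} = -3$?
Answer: $- \frac{1}{1728} \approx -0.0005787$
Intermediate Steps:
$X{\left(x \right)} = - \frac{1}{12}$ ($X{\left(x \right)} = \frac{1}{6 - 3 \left(6 + 0\right)} = \frac{1}{6 - 18} = \frac{1}{-12} = - \frac{1}{12}$)
$X^{3}{\left(-4 \right)} = \left(- \frac{1}{12}\right)^{3} = - \frac{1}{1728}$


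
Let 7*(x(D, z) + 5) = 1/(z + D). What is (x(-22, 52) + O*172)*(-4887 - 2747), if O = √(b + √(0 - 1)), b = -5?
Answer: 4004033/105 - 1313048*√(-5 + I) ≈ -2.5403e+5 - 2.9506e+6*I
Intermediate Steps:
O = √(-5 + I) (O = √(-5 + √(0 - 1)) = √(-5 + √(-1)) = √(-5 + I) ≈ 0.22251 + 2.2471*I)
x(D, z) = -5 + 1/(7*(D + z)) (x(D, z) = -5 + 1/(7*(z + D)) = -5 + 1/(7*(D + z)))
(x(-22, 52) + O*172)*(-4887 - 2747) = ((⅐ - 5*(-22) - 5*52)/(-22 + 52) + √(-5 + I)*172)*(-4887 - 2747) = ((⅐ + 110 - 260)/30 + 172*√(-5 + I))*(-7634) = ((1/30)*(-1049/7) + 172*√(-5 + I))*(-7634) = (-1049/210 + 172*√(-5 + I))*(-7634) = 4004033/105 - 1313048*√(-5 + I)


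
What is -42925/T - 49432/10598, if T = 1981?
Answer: -39488853/1499617 ≈ -26.333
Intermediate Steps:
-42925/T - 49432/10598 = -42925/1981 - 49432/10598 = -42925*1/1981 - 49432*1/10598 = -42925/1981 - 24716/5299 = -39488853/1499617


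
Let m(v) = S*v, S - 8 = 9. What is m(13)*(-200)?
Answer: -44200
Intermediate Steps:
S = 17 (S = 8 + 9 = 17)
m(v) = 17*v
m(13)*(-200) = (17*13)*(-200) = 221*(-200) = -44200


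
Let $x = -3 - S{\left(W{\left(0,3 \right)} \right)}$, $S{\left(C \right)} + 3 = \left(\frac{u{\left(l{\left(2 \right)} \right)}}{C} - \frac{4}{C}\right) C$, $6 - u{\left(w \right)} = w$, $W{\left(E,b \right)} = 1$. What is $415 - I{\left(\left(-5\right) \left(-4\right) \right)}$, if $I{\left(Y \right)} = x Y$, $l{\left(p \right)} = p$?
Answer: $415$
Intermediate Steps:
$u{\left(w \right)} = 6 - w$
$S{\left(C \right)} = -3$ ($S{\left(C \right)} = -3 + \left(\frac{6 - 2}{C} - \frac{4}{C}\right) C = -3 + \left(\frac{4}{C} - \frac{4}{C}\right) C = -3 + 0 C = -3 + 0 = -3$)
$x = 0$ ($x = -3 - -3 = -3 + 3 = 0$)
$I{\left(Y \right)} = 0$ ($I{\left(Y \right)} = 0 Y = 0$)
$415 - I{\left(\left(-5\right) \left(-4\right) \right)} = 415 - 0 = 415 + 0 = 415$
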